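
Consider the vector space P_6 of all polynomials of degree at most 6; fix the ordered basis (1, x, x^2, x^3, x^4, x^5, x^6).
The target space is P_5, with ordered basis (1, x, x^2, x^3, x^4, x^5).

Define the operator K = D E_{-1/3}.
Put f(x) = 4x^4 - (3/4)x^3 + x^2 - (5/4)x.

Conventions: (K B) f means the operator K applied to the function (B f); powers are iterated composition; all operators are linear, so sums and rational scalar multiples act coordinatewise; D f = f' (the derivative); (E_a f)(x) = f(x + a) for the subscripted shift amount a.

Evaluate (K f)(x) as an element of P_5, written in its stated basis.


the result is g(x) = 16x^3 - (73/4)x^2 + (53/6)x - 149/54

E_{-1/3} f = 4x^4 - (73/12)x^3 + (53/12)x^2 - (149/54)x + 49/81
D E_{-1/3} f = 16x^3 - (73/4)x^2 + (53/6)x - 149/54


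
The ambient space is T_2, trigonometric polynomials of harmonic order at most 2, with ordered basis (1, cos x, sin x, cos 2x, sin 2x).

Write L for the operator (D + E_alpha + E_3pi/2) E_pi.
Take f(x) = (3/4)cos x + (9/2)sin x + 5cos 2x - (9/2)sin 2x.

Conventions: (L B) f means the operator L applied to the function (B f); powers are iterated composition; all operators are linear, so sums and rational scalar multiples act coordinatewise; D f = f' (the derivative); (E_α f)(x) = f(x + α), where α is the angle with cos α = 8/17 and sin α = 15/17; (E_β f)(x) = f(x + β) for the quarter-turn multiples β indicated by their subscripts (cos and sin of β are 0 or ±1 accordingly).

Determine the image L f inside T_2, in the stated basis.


the result is g(x) = -(147/34)cos x - (99/68)sin x - (5931/289)cos 2x - (2065/289)sin 2x

E_pi f = -(3/4)cos x - (9/2)sin x + 5cos 2x - (9/2)sin 2x
D E_pi f = -(9/2)cos x + (3/4)sin x - 9cos 2x - 10sin 2x
E_alpha E_pi f = -(147/34)cos x - (99/68)sin x - (1885/289)cos 2x - (951/578)sin 2x
E_3pi/2 E_pi f = (9/2)cos x - (3/4)sin x - 5cos 2x + (9/2)sin 2x
(D + E_alpha + E_3pi/2) E_pi f = -(147/34)cos x - (99/68)sin x - (5931/289)cos 2x - (2065/289)sin 2x


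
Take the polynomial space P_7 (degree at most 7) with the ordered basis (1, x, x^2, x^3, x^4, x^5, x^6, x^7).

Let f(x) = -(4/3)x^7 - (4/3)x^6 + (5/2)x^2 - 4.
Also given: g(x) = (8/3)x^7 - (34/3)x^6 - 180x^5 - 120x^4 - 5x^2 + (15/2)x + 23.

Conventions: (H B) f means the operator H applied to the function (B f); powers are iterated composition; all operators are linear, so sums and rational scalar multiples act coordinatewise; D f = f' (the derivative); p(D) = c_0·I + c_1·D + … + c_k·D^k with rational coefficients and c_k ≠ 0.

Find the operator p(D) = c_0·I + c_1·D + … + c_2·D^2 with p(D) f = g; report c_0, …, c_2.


D^0 f = -(4/3)x^7 - (4/3)x^6 + (5/2)x^2 - 4
D^1 f = -(28/3)x^6 - 8x^5 + 5x
D^2 f = -56x^5 - 40x^4 + 5
matching coefficients of g against c_0 f + c_1 Df + … from the top degree down determines the c_i
solution: c_0 = -2, c_1 = 3/2, c_2 = 3

c_0 = -2, c_1 = 3/2, c_2 = 3


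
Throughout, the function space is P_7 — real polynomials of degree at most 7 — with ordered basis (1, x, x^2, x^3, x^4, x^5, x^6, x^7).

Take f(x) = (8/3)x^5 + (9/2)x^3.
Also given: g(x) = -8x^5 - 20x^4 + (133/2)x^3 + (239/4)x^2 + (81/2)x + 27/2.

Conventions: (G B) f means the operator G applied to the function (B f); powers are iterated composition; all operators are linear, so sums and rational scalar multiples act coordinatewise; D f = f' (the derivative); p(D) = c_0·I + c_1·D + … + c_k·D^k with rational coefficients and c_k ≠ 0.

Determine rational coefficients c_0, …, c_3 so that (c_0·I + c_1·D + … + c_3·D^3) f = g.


p(D) = -3·I − (3/2)·D + (3/2)·D^2 + (1/2)·D^3, i.e. c_0 = -3, c_1 = -3/2, c_2 = 3/2, c_3 = 1/2

D^0 f = (8/3)x^5 + (9/2)x^3
D^1 f = (40/3)x^4 + (27/2)x^2
D^2 f = (160/3)x^3 + 27x
D^3 f = 160x^2 + 27
matching coefficients of g against c_0 f + c_1 Df + … from the top degree down determines the c_i
solution: c_0 = -3, c_1 = -3/2, c_2 = 3/2, c_3 = 1/2


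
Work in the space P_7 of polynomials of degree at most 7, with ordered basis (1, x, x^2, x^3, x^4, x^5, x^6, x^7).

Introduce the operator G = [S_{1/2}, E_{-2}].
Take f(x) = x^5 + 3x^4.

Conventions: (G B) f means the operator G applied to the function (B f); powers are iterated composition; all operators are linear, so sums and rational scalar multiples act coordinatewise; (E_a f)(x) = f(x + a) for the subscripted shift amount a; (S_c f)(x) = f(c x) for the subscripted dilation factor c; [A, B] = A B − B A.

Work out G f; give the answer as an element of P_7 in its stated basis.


E_{-2} f = x^5 - 7x^4 + 16x^3 - 8x^2 - 16x + 16
S_{1/2} E_{-2} f = (1/32)x^5 - (7/16)x^4 + 2x^3 - 2x^2 - 8x + 16
S_{1/2} f = (1/32)x^5 + (3/16)x^4
E_{-2} S_{1/2} f = (1/32)x^5 - (1/8)x^4 - (1/4)x^3 + 2x^2 - (7/2)x + 2
[S_{1/2}, E_{-2}] f = -(5/16)x^4 + (9/4)x^3 - 4x^2 - (9/2)x + 14

the result is g(x) = -(5/16)x^4 + (9/4)x^3 - 4x^2 - (9/2)x + 14


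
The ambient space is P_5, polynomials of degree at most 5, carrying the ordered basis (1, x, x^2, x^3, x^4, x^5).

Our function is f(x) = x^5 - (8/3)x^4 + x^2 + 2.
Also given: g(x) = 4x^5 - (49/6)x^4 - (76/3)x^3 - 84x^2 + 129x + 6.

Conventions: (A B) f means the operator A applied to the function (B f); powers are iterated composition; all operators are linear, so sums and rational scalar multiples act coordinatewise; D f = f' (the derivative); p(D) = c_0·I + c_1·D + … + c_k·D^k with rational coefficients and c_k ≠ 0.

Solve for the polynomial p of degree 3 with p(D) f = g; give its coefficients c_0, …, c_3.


c_0 = 4, c_1 = 1/2, c_2 = -1, c_3 = -2

D^0 f = x^5 - (8/3)x^4 + x^2 + 2
D^1 f = 5x^4 - (32/3)x^3 + 2x
D^2 f = 20x^3 - 32x^2 + 2
D^3 f = 60x^2 - 64x
matching coefficients of g against c_0 f + c_1 Df + … from the top degree down determines the c_i
solution: c_0 = 4, c_1 = 1/2, c_2 = -1, c_3 = -2


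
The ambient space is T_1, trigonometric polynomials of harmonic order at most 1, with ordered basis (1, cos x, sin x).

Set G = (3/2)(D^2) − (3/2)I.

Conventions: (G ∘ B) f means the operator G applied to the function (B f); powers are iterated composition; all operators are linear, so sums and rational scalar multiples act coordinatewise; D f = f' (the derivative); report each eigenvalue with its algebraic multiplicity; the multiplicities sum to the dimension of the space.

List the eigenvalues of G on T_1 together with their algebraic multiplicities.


λ = -3 (multiplicity 2), λ = -3/2 (multiplicity 1)

image of 1: -3/2
image of cos x: -3cos x
image of sin x: -3sin x
the matrix is diagonal; its diagonal is (-3/2, -3, -3)
for a triangular matrix the eigenvalues are the diagonal entries, with algebraic multiplicity their repetition count


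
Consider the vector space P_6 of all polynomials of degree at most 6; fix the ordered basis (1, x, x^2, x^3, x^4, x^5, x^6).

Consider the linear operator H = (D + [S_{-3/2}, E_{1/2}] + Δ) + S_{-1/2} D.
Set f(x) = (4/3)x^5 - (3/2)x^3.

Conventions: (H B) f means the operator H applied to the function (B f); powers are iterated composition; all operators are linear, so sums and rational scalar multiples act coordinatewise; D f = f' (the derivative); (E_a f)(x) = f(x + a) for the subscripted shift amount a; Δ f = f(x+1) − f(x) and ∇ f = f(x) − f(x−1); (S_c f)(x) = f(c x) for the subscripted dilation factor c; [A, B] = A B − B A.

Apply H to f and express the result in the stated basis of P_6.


g(x) = (895/16)x^4 + (1315/48)x^3 + (167/24)x^2 + (997/384)x - 161/256

D f = (20/3)x^4 - (9/2)x^2
E_{1/2} f = (4/3)x^5 + (10/3)x^4 + (11/6)x^3 - (7/12)x^2 - (17/24)x - 7/48
S_{-3/2} E_{1/2} f = -(81/8)x^5 + (135/8)x^4 - (99/16)x^3 - (21/16)x^2 + (17/16)x - 7/48
S_{-3/2} f = -(81/8)x^5 + (81/16)x^3
E_{1/2} S_{-3/2} f = -(81/8)x^5 - (405/16)x^4 - (81/4)x^3 - (81/16)x^2 + (81/128)x + 81/256
[S_{-3/2}, E_{1/2}] f = (675/16)x^4 + (225/16)x^3 + (15/4)x^2 + (55/128)x - 355/768
Δ f = (20/3)x^4 + (40/3)x^3 + (53/6)x^2 + (13/6)x - 1/6
(D + [S_{-3/2}, E_{1/2}] + Δ) f = (2665/48)x^4 + (1315/48)x^3 + (97/12)x^2 + (997/384)x - 161/256
D f = (20/3)x^4 - (9/2)x^2
S_{-1/2} D f = (5/12)x^4 - (9/8)x^2
((D + [S_{-3/2}, E_{1/2}] + Δ) + S_{-1/2} D) f = (895/16)x^4 + (1315/48)x^3 + (167/24)x^2 + (997/384)x - 161/256


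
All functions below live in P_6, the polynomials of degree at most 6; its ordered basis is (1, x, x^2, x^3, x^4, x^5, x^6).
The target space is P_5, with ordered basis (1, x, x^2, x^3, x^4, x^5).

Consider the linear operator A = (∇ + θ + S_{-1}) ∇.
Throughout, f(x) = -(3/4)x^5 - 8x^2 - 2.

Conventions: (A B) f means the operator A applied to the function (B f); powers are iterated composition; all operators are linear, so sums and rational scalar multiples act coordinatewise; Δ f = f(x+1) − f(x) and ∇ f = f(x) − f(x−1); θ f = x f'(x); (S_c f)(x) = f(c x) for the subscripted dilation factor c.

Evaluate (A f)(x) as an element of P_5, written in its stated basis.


∇ f = -(15/4)x^4 + (15/2)x^3 - (15/2)x^2 - (49/4)x + 29/4
∇ ∇ f = -15x^3 + 45x^2 - (105/2)x + 13/2
θ ∇ f = -15x^4 + (45/2)x^3 - 15x^2 - (49/4)x
S_{-1} ∇ f = -(15/4)x^4 - (15/2)x^3 - (15/2)x^2 + (49/4)x + 29/4
(∇ + θ + S_{-1}) ∇ f = -(75/4)x^4 + (45/2)x^2 - (105/2)x + 55/4

g(x) = -(75/4)x^4 + (45/2)x^2 - (105/2)x + 55/4


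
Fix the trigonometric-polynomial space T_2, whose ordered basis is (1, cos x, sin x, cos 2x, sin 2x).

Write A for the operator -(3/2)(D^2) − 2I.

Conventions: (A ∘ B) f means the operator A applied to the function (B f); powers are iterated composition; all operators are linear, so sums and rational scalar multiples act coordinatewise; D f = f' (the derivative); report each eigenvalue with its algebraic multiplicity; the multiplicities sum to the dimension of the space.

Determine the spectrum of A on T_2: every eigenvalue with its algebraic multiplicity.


λ = -2 (multiplicity 1), λ = -1/2 (multiplicity 2), λ = 4 (multiplicity 2)

image of 1: -2
image of cos x: -(1/2)cos x
image of sin x: -(1/2)sin x
image of cos 2x: 4cos 2x
image of sin 2x: 4sin 2x
the matrix is diagonal; its diagonal is (-2, -1/2, -1/2, 4, 4)
for a triangular matrix the eigenvalues are the diagonal entries, with algebraic multiplicity their repetition count


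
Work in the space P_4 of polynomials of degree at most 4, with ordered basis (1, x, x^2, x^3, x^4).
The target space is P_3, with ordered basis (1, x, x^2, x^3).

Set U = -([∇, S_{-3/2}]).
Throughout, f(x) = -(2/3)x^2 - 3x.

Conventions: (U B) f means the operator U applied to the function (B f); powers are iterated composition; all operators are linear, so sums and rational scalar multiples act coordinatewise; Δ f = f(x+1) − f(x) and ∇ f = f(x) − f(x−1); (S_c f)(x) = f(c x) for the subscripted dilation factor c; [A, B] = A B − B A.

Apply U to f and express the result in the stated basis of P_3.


the image equals g(x) = 5x - 25/3

S_{-3/2} f = -(3/2)x^2 + (9/2)x
∇ S_{-3/2} f = -3x + 6
∇ f = -(4/3)x - 7/3
S_{-3/2} ∇ f = 2x - 7/3
[∇, S_{-3/2}] f = -5x + 25/3
(-([∇, S_{-3/2}])) f = 5x - 25/3


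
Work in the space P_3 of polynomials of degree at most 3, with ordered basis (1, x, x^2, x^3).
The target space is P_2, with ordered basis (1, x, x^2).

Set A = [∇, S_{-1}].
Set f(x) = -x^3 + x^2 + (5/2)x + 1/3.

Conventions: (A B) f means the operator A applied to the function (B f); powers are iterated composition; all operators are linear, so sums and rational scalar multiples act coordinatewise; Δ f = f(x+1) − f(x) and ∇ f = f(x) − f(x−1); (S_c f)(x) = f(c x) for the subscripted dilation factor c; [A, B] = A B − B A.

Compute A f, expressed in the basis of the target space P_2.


S_{-1} f = x^3 + x^2 - (5/2)x + 1/3
∇ S_{-1} f = 3x^2 - x - 5/2
∇ f = -3x^2 + 5x + 1/2
S_{-1} ∇ f = -3x^2 - 5x + 1/2
[∇, S_{-1}] f = 6x^2 + 4x - 3

the result is g(x) = 6x^2 + 4x - 3


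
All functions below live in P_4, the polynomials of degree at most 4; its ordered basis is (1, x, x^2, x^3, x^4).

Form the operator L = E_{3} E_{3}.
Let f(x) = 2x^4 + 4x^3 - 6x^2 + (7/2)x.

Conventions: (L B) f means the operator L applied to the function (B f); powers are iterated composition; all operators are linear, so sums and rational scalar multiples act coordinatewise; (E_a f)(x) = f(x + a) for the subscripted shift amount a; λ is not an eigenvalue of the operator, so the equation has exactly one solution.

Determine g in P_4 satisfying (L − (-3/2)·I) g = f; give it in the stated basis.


write g with unknown coordinates in the stated basis and equate coefficients in (L − (-3/2)·I) g = f
solving from the highest basis element down gives g = (4/5)x^4 - (152/25)x^3 - (3468/125)x^2 + (75467/625)x + 688476/3125
check: L g = (4/5)x^4 + (328/25)x^3 + (4452/125)x^2 - (111013/625)x - 1032714/3125
so L g − (-3/2)·g = 2x^4 + 4x^3 - 6x^2 + (7/2)x = f ✓

g(x) = (4/5)x^4 - (152/25)x^3 - (3468/125)x^2 + (75467/625)x + 688476/3125


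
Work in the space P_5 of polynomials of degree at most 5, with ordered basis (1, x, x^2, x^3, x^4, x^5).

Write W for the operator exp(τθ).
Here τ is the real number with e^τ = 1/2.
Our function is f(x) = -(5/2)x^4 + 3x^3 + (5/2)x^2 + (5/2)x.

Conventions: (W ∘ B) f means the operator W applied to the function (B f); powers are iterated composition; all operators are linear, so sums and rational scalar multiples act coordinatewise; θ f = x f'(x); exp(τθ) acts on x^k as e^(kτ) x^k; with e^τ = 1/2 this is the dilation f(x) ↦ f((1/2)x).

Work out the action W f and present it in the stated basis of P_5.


the image equals g(x) = -(5/32)x^4 + (3/8)x^3 + (5/8)x^2 + (5/4)x

exp(τθ) x^k = e^(kτ) x^k; with e^τ = 1/2 this sends x^k to (1/2)^k x^k
x ↦ 1/2 x
x^2 ↦ 1/4 x^2
x^3 ↦ 1/8 x^3
x^4 ↦ 1/16 x^4
applying this coordinatewise to f: exp(τθ) f = -(5/32)x^4 + (3/8)x^3 + (5/8)x^2 + (5/4)x


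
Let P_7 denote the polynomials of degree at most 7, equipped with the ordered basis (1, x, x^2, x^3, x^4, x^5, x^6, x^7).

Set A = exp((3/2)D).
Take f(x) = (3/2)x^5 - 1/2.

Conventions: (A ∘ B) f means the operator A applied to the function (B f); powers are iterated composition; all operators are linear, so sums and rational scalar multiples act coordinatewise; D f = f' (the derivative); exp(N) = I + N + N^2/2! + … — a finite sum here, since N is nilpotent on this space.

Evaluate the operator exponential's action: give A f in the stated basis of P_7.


the image equals g(x) = (3/2)x^5 + (45/4)x^4 + (135/4)x^3 + (405/8)x^2 + (1215/32)x + 697/64

order-1 term: (45/4)x^4
order-2 term: (135/4)x^3
order-3 term: (405/8)x^2
order-4 term: (1215/32)x
order-5 term: 729/64
the series for exp((3/2)D) f terminates at order 5
exp((3/2)D) f = (3/2)x^5 + (45/4)x^4 + (135/4)x^3 + (405/8)x^2 + (1215/32)x + 697/64


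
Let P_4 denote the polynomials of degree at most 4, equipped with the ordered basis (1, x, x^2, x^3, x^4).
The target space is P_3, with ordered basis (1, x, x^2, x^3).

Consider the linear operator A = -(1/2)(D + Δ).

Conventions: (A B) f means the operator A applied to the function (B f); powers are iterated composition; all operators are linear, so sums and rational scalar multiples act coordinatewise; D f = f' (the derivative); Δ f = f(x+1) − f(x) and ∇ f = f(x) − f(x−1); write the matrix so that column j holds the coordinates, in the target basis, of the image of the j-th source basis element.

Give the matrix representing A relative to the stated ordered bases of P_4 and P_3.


the matrix is [[0, -1, -1/2, -1/2, -1/2]; [0, 0, -2, -3/2, -2]; [0, 0, 0, -3, -3]; [0, 0, 0, 0, -4]] (rows listed top to bottom)

image of 1: 0
image of x: -1
image of x^2: -2x - 1/2
image of x^3: -3x^2 - (3/2)x - 1/2
image of x^4: -4x^3 - 3x^2 - 2x - 1/2
each image's coordinates form column j of the matrix


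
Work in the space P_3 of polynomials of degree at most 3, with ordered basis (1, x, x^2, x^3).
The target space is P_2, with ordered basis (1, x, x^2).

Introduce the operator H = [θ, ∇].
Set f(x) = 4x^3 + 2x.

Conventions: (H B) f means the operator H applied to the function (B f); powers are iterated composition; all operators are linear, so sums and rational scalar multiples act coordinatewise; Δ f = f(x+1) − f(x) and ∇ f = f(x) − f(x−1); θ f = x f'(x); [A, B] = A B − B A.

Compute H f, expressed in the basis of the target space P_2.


the result is g(x) = -12x^2 + 24x - 14

∇ f = 12x^2 - 12x + 6
θ ∇ f = 24x^2 - 12x
θ f = 12x^3 + 2x
∇ θ f = 36x^2 - 36x + 14
[θ, ∇] f = -12x^2 + 24x - 14


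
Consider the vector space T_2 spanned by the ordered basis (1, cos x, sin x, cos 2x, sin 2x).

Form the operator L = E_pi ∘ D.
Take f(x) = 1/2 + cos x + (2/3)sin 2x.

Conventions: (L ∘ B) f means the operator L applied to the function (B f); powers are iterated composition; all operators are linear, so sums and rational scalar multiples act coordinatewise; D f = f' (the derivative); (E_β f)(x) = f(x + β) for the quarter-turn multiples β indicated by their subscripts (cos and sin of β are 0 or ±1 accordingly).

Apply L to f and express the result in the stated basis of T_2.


D f = -sin x + (4/3)cos 2x
E_pi D f = sin x + (4/3)cos 2x

the result is g(x) = sin x + (4/3)cos 2x


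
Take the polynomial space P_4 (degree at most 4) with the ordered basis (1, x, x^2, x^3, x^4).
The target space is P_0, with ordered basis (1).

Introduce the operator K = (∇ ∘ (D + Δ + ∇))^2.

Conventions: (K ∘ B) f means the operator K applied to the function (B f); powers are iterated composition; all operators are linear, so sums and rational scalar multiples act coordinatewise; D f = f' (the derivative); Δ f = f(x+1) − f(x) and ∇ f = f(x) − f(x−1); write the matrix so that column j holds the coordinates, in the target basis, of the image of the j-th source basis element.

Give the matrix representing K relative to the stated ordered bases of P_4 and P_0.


the matrix is [[0, 0, 0, 0, 216]] (rows listed top to bottom)

image of 1: 0
image of x: 0
image of x^2: 0
image of x^3: 0
image of x^4: 216
each image's coordinates form column j of the matrix


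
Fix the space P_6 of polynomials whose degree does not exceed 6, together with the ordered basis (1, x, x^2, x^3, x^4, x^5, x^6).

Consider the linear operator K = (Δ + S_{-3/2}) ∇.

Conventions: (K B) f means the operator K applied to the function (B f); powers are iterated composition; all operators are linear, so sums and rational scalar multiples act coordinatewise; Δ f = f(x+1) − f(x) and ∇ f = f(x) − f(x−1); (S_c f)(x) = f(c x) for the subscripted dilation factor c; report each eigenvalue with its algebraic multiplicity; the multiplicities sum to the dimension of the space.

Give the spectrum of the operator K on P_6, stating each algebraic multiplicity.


image of 1: 0
image of x: 1
image of x^2: -3x + 1
image of x^3: (27/4)x^2 + (21/2)x + 1
image of x^4: -(27/2)x^3 - (3/2)x^2 - 6x + 1
image of x^5: (405/16)x^4 + (215/4)x^3 + (45/2)x^2 + (35/2)x + 1
image of x^6: -(729/16)x^5 - (735/16)x^4 - (135/2)x^3 - (15/4)x^2 - 9x + 1
the matrix is upper triangular; its diagonal is (0, 0, 0, 0, 0, 0, 0)
for a triangular matrix the eigenvalues are the diagonal entries, with algebraic multiplicity their repetition count

λ = 0 (multiplicity 7)


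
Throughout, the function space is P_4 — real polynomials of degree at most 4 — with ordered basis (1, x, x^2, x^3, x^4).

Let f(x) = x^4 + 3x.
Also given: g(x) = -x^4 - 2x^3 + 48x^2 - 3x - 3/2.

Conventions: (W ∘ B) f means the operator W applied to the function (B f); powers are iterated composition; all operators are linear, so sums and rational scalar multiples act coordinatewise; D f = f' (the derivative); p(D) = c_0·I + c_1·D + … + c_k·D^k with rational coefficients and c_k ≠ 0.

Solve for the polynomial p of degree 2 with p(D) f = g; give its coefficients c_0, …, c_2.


p(D) = -I − (1/2)·D + 4·D^2, i.e. c_0 = -1, c_1 = -1/2, c_2 = 4

D^0 f = x^4 + 3x
D^1 f = 4x^3 + 3
D^2 f = 12x^2
matching coefficients of g against c_0 f + c_1 Df + … from the top degree down determines the c_i
solution: c_0 = -1, c_1 = -1/2, c_2 = 4


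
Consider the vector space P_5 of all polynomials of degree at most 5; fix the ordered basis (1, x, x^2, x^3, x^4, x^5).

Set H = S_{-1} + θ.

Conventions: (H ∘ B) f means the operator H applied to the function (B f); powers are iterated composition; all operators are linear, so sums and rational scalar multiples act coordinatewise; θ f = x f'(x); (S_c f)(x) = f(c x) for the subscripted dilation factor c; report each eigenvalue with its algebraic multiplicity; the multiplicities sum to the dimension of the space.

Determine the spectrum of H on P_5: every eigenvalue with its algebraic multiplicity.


image of 1: 1
image of x: 0
image of x^2: 3x^2
image of x^3: 2x^3
image of x^4: 5x^4
image of x^5: 4x^5
the matrix is upper triangular; its diagonal is (1, 0, 3, 2, 5, 4)
for a triangular matrix the eigenvalues are the diagonal entries, with algebraic multiplicity their repetition count

λ = 0 (multiplicity 1), λ = 1 (multiplicity 1), λ = 2 (multiplicity 1), λ = 3 (multiplicity 1), λ = 4 (multiplicity 1), λ = 5 (multiplicity 1)


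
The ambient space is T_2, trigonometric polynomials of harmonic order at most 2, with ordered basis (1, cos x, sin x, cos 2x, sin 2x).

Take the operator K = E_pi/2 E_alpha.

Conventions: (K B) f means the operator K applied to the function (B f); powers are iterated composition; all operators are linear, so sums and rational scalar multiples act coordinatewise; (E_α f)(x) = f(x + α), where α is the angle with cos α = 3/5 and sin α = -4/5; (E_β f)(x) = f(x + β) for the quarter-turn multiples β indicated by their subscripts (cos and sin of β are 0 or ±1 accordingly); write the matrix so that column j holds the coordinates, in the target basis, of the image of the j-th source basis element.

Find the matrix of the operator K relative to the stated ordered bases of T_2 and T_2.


the matrix is [[1, 0, 0, 0, 0]; [0, 4/5, 3/5, 0, 0]; [0, -3/5, 4/5, 0, 0]; [0, 0, 0, 7/25, 24/25]; [0, 0, 0, -24/25, 7/25]] (rows listed top to bottom)

image of 1: 1
image of cos x: (4/5)cos x - (3/5)sin x
image of sin x: (3/5)cos x + (4/5)sin x
image of cos 2x: (7/25)cos 2x - (24/25)sin 2x
image of sin 2x: (24/25)cos 2x + (7/25)sin 2x
each image's coordinates form column j of the matrix


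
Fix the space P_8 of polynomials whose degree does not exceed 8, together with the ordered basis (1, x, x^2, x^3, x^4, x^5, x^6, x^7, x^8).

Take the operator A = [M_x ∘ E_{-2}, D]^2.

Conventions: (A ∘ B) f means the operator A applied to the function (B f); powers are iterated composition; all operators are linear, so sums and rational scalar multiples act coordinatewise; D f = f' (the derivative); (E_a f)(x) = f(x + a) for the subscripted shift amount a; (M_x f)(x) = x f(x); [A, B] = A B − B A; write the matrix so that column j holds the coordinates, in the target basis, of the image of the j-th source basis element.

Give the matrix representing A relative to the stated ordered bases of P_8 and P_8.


the matrix is [[1, -4, 16, -64, 256, -1024, 4096, -16384, 65536]; [0, 1, -8, 48, -256, 1280, -6144, 28672, -131072]; [0, 0, 1, -12, 96, -640, 3840, -21504, 114688]; [0, 0, 0, 1, -16, 160, -1280, 8960, -57344]; [0, 0, 0, 0, 1, -20, 240, -2240, 17920]; [0, 0, 0, 0, 0, 1, -24, 336, -3584]; [0, 0, 0, 0, 0, 0, 1, -28, 448]; [0, 0, 0, 0, 0, 0, 0, 1, -32]; [0, 0, 0, 0, 0, 0, 0, 0, 1]] (rows listed top to bottom)

image of 1: 1
image of x: x - 4
image of x^2: x^2 - 8x + 16
image of x^3: x^3 - 12x^2 + 48x - 64
image of x^4: x^4 - 16x^3 + 96x^2 - 256x + 256
image of x^5: x^5 - 20x^4 + 160x^3 - 640x^2 + 1280x - 1024
image of x^6: x^6 - 24x^5 + 240x^4 - 1280x^3 + 3840x^2 - 6144x + 4096
image of x^7: x^7 - 28x^6 + 336x^5 - 2240x^4 + 8960x^3 - 21504x^2 + 28672x - 16384
image of x^8: x^8 - 32x^7 + 448x^6 - 3584x^5 + 17920x^4 - 57344x^3 + 114688x^2 - 131072x + 65536
each image's coordinates form column j of the matrix


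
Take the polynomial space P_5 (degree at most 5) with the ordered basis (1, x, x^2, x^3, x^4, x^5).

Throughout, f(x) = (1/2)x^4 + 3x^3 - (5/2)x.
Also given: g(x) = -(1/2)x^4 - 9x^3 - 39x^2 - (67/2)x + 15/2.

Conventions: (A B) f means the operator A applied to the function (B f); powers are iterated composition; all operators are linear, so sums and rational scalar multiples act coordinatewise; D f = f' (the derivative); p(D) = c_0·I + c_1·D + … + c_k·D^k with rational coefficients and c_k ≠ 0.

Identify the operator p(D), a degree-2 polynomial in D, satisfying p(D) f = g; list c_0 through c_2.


c_0 = -1, c_1 = -3, c_2 = -2

D^0 f = (1/2)x^4 + 3x^3 - (5/2)x
D^1 f = 2x^3 + 9x^2 - 5/2
D^2 f = 6x^2 + 18x
matching coefficients of g against c_0 f + c_1 Df + … from the top degree down determines the c_i
solution: c_0 = -1, c_1 = -3, c_2 = -2


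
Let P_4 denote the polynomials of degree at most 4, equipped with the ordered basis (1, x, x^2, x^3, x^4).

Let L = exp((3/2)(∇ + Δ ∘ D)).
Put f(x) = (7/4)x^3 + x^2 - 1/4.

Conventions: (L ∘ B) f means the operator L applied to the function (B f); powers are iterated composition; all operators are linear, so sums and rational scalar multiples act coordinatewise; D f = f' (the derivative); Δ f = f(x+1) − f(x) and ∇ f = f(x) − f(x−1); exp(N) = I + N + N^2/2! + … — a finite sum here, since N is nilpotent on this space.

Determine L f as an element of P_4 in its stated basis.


order-1 term: (63/8)x^2 + (87/8)x + 12
order-2 term: (189/16)x + 225/16
order-3 term: 189/32
the series for exp((3/2)(∇ + Δ ∘ D)) f terminates at order 3
exp((3/2)(∇ + Δ ∘ D)) f = (7/4)x^3 + (71/8)x^2 + (363/16)x + 1015/32

the result is g(x) = (7/4)x^3 + (71/8)x^2 + (363/16)x + 1015/32


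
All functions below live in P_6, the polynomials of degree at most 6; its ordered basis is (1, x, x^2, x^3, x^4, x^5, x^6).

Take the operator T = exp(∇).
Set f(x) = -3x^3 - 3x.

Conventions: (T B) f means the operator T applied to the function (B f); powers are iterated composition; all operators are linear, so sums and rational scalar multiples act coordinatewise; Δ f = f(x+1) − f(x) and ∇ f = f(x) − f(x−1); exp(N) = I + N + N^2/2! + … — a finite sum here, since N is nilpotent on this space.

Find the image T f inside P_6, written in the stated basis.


order-1 term: -9x^2 + 9x - 6
order-2 term: -9x + 9
order-3 term: -3
the series for exp(∇) f terminates at order 3
exp(∇) f = -3x^3 - 9x^2 - 3x

g(x) = -3x^3 - 9x^2 - 3x


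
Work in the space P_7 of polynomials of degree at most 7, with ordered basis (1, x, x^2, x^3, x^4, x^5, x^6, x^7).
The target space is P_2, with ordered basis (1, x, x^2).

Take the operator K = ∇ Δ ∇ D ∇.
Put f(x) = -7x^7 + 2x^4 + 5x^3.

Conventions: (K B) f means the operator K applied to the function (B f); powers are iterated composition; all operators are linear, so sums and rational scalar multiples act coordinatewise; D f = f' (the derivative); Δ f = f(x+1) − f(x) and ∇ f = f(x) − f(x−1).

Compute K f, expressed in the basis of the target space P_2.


the result is g(x) = -17640x^2 + 35280x - 23520

∇ f = -49x^6 + 147x^5 - 245x^4 + 253x^3 - 144x^2 + 42x - 4
D ∇ f = -294x^5 + 735x^4 - 980x^3 + 759x^2 - 288x + 42
∇ (D ∇) f = -1470x^4 + 5880x^3 - 10290x^2 + 8868x - 3056
Δ ∇ (D ∇) f = -5880x^3 + 8820x^2 - 8820x + 2988
∇ Δ ∇ (D ∇) f = -17640x^2 + 35280x - 23520


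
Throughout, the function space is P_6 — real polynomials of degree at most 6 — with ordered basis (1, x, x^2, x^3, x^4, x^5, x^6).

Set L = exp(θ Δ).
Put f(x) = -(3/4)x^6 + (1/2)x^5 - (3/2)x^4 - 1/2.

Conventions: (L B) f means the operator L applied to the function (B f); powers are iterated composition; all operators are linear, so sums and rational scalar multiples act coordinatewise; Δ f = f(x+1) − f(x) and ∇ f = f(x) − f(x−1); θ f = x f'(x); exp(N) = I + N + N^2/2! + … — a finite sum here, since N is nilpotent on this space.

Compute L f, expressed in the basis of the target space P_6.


order-1 term: -(45/2)x^5 - 35x^4 - 48x^3 - (61/2)x^2 - 8x
order-2 term: -225x^4 - (1095/2)x^3 - 579x^2 - (915/4)x
order-3 term: -900x^3 - 1995x^2 - (2467/2)x
order-4 term: -1350x^2 - (3345/2)x
order-5 term: -540x
the series for exp(θ Δ) f terminates at order 5
exp(θ Δ) f = -(3/4)x^6 - 22x^5 - (523/2)x^4 - (2991/2)x^3 - (7909/2)x^2 - (14731/4)x - 1/2

the image equals g(x) = -(3/4)x^6 - 22x^5 - (523/2)x^4 - (2991/2)x^3 - (7909/2)x^2 - (14731/4)x - 1/2


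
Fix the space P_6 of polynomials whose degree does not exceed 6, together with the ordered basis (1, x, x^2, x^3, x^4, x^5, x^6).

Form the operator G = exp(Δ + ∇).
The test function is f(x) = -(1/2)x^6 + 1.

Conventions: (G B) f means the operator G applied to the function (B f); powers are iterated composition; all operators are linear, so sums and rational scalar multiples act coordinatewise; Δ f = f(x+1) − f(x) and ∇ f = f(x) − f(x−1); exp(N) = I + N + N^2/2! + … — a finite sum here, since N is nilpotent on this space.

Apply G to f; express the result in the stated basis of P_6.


order-1 term: -6x^5 - 20x^3 - 6x
order-2 term: -30x^4 - 120x^2 - 32
order-3 term: -80x^3 - 240x
order-4 term: -120x^2 - 160
order-5 term: -96x
order-6 term: -32
the series for exp(Δ + ∇) f terminates at order 6
exp(Δ + ∇) f = -(1/2)x^6 - 6x^5 - 30x^4 - 100x^3 - 240x^2 - 342x - 223

g(x) = -(1/2)x^6 - 6x^5 - 30x^4 - 100x^3 - 240x^2 - 342x - 223


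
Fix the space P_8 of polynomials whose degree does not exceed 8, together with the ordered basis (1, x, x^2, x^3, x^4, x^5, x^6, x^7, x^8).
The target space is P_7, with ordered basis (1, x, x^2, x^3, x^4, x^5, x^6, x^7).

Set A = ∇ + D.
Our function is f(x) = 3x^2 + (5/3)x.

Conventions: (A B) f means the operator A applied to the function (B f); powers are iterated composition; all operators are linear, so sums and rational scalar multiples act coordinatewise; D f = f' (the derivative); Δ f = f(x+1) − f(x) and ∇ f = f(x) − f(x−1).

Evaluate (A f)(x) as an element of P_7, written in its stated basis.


the result is g(x) = 12x + 1/3

∇ f = 6x - 4/3
D f = 6x + 5/3
(∇ + D) f = 12x + 1/3


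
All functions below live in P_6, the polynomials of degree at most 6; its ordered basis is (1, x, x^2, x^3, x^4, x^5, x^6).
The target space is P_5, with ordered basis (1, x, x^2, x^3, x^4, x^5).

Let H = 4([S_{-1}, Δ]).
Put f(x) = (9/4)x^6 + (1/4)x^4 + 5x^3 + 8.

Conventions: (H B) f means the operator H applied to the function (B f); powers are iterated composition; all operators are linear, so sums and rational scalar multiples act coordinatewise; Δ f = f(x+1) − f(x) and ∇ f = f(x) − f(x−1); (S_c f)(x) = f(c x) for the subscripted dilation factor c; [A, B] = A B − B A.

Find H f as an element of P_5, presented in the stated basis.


the result is g(x) = -108x^5 - 368x^3 + 120x^2 - 116x + 40

Δ f = (27/2)x^5 + (135/4)x^4 + 46x^3 + (201/4)x^2 + (59/2)x + 15/2
S_{-1} Δ f = -(27/2)x^5 + (135/4)x^4 - 46x^3 + (201/4)x^2 - (59/2)x + 15/2
S_{-1} f = (9/4)x^6 + (1/4)x^4 - 5x^3 + 8
Δ S_{-1} f = (27/2)x^5 + (135/4)x^4 + 46x^3 + (81/4)x^2 - (1/2)x - 5/2
[S_{-1}, Δ] f = -27x^5 - 92x^3 + 30x^2 - 29x + 10
(4([S_{-1}, Δ])) f = -108x^5 - 368x^3 + 120x^2 - 116x + 40


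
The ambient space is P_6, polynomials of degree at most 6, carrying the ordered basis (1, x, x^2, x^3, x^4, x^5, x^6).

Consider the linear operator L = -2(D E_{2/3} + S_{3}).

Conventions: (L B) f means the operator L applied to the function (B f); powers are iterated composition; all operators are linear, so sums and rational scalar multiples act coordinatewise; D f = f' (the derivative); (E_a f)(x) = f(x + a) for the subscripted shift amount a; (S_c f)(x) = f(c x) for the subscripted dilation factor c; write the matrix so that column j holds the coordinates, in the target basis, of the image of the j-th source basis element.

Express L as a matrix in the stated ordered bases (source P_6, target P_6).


image of 1: -2
image of x: -6x - 2
image of x^2: -18x^2 - 4x - 8/3
image of x^3: -54x^3 - 6x^2 - 8x - 8/3
image of x^4: -162x^4 - 8x^3 - 16x^2 - (32/3)x - 64/27
image of x^5: -486x^5 - 10x^4 - (80/3)x^3 - (80/3)x^2 - (320/27)x - 160/81
image of x^6: -1458x^6 - 12x^5 - 40x^4 - (160/3)x^3 - (320/9)x^2 - (320/27)x - 128/81
each image's coordinates form column j of the matrix

the matrix is [[-2, -2, -8/3, -8/3, -64/27, -160/81, -128/81]; [0, -6, -4, -8, -32/3, -320/27, -320/27]; [0, 0, -18, -6, -16, -80/3, -320/9]; [0, 0, 0, -54, -8, -80/3, -160/3]; [0, 0, 0, 0, -162, -10, -40]; [0, 0, 0, 0, 0, -486, -12]; [0, 0, 0, 0, 0, 0, -1458]] (rows listed top to bottom)


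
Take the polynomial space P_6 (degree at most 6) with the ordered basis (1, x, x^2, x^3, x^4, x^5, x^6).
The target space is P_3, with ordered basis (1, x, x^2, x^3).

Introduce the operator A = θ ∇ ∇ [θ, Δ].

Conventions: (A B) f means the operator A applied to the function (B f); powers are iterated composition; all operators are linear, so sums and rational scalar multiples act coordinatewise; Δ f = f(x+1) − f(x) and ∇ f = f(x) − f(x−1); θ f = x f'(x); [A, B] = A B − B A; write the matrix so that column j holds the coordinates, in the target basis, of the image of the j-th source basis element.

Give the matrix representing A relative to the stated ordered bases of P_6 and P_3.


the matrix is [[0, 0, 0, 0, 0, 0, 0]; [0, 0, 0, 0, -24, 0, -60]; [0, 0, 0, 0, 0, -120, 0]; [0, 0, 0, 0, 0, 0, -360]] (rows listed top to bottom)

image of 1: 0
image of x: 0
image of x^2: 0
image of x^3: 0
image of x^4: -24x
image of x^5: -120x^2
image of x^6: -360x^3 - 60x
each image's coordinates form column j of the matrix


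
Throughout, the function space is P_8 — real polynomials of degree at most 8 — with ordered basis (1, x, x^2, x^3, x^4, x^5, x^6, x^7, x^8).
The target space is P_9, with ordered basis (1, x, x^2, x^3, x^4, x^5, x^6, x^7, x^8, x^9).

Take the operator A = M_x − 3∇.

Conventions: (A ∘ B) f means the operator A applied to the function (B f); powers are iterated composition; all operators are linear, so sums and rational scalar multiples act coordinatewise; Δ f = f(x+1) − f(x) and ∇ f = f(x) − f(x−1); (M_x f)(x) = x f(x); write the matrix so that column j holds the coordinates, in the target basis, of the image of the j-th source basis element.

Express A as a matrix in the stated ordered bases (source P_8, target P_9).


image of 1: x
image of x: x^2 - 3
image of x^2: x^3 - 6x + 3
image of x^3: x^4 - 9x^2 + 9x - 3
image of x^4: x^5 - 12x^3 + 18x^2 - 12x + 3
image of x^5: x^6 - 15x^4 + 30x^3 - 30x^2 + 15x - 3
image of x^6: x^7 - 18x^5 + 45x^4 - 60x^3 + 45x^2 - 18x + 3
image of x^7: x^8 - 21x^6 + 63x^5 - 105x^4 + 105x^3 - 63x^2 + 21x - 3
image of x^8: x^9 - 24x^7 + 84x^6 - 168x^5 + 210x^4 - 168x^3 + 84x^2 - 24x + 3
each image's coordinates form column j of the matrix

the matrix is [[0, -3, 3, -3, 3, -3, 3, -3, 3]; [1, 0, -6, 9, -12, 15, -18, 21, -24]; [0, 1, 0, -9, 18, -30, 45, -63, 84]; [0, 0, 1, 0, -12, 30, -60, 105, -168]; [0, 0, 0, 1, 0, -15, 45, -105, 210]; [0, 0, 0, 0, 1, 0, -18, 63, -168]; [0, 0, 0, 0, 0, 1, 0, -21, 84]; [0, 0, 0, 0, 0, 0, 1, 0, -24]; [0, 0, 0, 0, 0, 0, 0, 1, 0]; [0, 0, 0, 0, 0, 0, 0, 0, 1]] (rows listed top to bottom)


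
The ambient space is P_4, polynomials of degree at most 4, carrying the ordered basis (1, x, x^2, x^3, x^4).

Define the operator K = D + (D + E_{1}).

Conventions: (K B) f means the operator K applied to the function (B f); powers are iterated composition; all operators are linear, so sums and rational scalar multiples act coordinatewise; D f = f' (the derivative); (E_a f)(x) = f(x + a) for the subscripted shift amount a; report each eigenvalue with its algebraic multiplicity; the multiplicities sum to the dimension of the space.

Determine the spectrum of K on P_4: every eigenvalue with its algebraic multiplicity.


λ = 1 (multiplicity 5)

image of 1: 1
image of x: x + 3
image of x^2: x^2 + 6x + 1
image of x^3: x^3 + 9x^2 + 3x + 1
image of x^4: x^4 + 12x^3 + 6x^2 + 4x + 1
the matrix is upper triangular; its diagonal is (1, 1, 1, 1, 1)
for a triangular matrix the eigenvalues are the diagonal entries, with algebraic multiplicity their repetition count


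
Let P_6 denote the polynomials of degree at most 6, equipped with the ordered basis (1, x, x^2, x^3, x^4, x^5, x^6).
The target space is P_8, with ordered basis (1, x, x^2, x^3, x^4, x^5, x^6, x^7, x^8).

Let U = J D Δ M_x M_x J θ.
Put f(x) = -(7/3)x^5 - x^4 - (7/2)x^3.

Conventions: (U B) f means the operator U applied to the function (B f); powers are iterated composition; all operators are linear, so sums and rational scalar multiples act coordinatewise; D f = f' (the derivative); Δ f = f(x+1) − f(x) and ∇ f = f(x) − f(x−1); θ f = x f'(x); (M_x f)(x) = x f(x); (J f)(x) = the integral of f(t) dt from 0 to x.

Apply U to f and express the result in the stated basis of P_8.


θ f = -(35/3)x^5 - 4x^4 - (21/2)x^3
J θ f = -(35/18)x^6 - (4/5)x^5 - (21/8)x^4
M_x J θ f = -(35/18)x^7 - (4/5)x^6 - (21/8)x^5
M_x M_x J θ f = -(35/18)x^8 - (4/5)x^7 - (21/8)x^6
Δ (M_x M_x J) θ f = -(140/9)x^7 - (2702/45)x^6 - (25459/180)x^5 - (14651/72)x^4 - (3409/18)x^3 - (39823/360)x^2 - (6643/180)x - 1933/360
D Δ (M_x M_x J) θ f = -(980/9)x^6 - (5404/15)x^5 - (25459/36)x^4 - (14651/18)x^3 - (3409/6)x^2 - (39823/180)x - 6643/180
J D Δ (M_x M_x J) θ f = -(140/9)x^7 - (2702/45)x^6 - (25459/180)x^5 - (14651/72)x^4 - (3409/18)x^3 - (39823/360)x^2 - (6643/180)x

the result is g(x) = -(140/9)x^7 - (2702/45)x^6 - (25459/180)x^5 - (14651/72)x^4 - (3409/18)x^3 - (39823/360)x^2 - (6643/180)x


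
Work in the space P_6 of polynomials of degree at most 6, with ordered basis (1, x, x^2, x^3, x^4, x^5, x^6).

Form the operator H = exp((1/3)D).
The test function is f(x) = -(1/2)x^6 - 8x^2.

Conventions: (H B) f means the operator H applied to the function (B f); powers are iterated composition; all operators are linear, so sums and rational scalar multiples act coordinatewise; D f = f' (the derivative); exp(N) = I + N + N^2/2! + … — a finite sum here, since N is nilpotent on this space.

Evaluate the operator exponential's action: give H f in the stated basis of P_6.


g(x) = -(1/2)x^6 - x^5 - (5/6)x^4 - (10/27)x^3 - (437/54)x^2 - (433/81)x - 1297/1458

order-1 term: -x^5 - (16/3)x
order-2 term: -(5/6)x^4 - 8/9
order-3 term: -(10/27)x^3
order-4 term: -(5/54)x^2
order-5 term: -(1/81)x
order-6 term: -1/1458
the series for exp((1/3)D) f terminates at order 6
exp((1/3)D) f = -(1/2)x^6 - x^5 - (5/6)x^4 - (10/27)x^3 - (437/54)x^2 - (433/81)x - 1297/1458


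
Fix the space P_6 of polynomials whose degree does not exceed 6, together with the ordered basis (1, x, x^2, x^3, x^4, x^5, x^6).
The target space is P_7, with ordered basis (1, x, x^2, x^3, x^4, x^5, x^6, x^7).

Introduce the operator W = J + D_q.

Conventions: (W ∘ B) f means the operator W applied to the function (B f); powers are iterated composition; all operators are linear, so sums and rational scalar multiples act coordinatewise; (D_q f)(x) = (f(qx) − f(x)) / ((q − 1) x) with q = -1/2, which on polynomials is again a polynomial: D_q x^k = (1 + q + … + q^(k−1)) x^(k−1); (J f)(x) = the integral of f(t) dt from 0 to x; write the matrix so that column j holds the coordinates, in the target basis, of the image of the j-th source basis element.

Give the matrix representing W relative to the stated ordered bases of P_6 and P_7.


the matrix is [[0, 1, 0, 0, 0, 0, 0]; [1, 0, 1/2, 0, 0, 0, 0]; [0, 1/2, 0, 3/4, 0, 0, 0]; [0, 0, 1/3, 0, 5/8, 0, 0]; [0, 0, 0, 1/4, 0, 11/16, 0]; [0, 0, 0, 0, 1/5, 0, 21/32]; [0, 0, 0, 0, 0, 1/6, 0]; [0, 0, 0, 0, 0, 0, 1/7]] (rows listed top to bottom)

image of 1: x
image of x: (1/2)x^2 + 1
image of x^2: (1/3)x^3 + (1/2)x
image of x^3: (1/4)x^4 + (3/4)x^2
image of x^4: (1/5)x^5 + (5/8)x^3
image of x^5: (1/6)x^6 + (11/16)x^4
image of x^6: (1/7)x^7 + (21/32)x^5
each image's coordinates form column j of the matrix


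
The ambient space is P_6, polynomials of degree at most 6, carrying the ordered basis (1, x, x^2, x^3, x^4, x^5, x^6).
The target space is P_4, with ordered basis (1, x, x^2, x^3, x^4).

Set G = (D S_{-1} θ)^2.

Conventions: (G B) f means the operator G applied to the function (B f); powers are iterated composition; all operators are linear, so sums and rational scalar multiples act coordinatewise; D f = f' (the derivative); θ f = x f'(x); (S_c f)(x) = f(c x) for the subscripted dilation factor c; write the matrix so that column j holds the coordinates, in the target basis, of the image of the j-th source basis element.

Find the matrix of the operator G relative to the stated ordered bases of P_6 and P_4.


image of 1: 0
image of x: 0
image of x^2: -4
image of x^3: -36x
image of x^4: -144x^2
image of x^5: -400x^3
image of x^6: -900x^4
each image's coordinates form column j of the matrix

the matrix is [[0, 0, -4, 0, 0, 0, 0]; [0, 0, 0, -36, 0, 0, 0]; [0, 0, 0, 0, -144, 0, 0]; [0, 0, 0, 0, 0, -400, 0]; [0, 0, 0, 0, 0, 0, -900]] (rows listed top to bottom)
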